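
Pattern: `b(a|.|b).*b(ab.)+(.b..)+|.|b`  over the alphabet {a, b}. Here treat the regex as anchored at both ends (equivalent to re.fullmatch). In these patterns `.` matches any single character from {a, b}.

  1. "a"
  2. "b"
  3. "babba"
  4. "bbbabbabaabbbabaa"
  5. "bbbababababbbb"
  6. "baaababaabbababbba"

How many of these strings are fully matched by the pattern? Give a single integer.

1 → match
2 → match
3 → no match
4 → match
5 → match
6 → match
Total matched: 5

5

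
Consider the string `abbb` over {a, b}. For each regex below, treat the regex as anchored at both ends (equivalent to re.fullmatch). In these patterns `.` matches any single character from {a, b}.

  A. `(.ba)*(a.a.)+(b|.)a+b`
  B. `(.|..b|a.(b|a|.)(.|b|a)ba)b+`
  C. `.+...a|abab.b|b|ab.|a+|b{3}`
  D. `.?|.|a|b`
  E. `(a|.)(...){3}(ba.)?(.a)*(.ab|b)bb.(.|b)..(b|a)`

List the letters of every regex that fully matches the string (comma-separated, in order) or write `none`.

B

A → no match — must end with `ab`
B → match
C → no match
D → no match
E → no match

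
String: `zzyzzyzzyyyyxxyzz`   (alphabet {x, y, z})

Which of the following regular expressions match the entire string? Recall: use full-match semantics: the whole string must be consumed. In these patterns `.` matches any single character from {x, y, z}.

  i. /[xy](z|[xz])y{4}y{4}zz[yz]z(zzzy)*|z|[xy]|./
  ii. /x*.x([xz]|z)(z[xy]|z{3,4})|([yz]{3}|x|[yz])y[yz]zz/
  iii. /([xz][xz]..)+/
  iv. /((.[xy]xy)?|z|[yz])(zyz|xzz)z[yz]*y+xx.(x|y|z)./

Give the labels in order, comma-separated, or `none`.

i → no match
ii → no match
iii → no match
iv → match

iv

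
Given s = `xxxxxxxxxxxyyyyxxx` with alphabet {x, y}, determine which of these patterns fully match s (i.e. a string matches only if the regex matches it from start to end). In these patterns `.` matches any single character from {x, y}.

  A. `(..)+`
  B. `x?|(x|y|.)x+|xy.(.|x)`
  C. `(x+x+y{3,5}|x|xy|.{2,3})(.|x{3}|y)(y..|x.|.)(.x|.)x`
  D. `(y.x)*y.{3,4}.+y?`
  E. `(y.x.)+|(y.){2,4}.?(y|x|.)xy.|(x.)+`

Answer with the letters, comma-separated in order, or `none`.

A, C

A → match
B → no match
C → match
D → no match
E → no match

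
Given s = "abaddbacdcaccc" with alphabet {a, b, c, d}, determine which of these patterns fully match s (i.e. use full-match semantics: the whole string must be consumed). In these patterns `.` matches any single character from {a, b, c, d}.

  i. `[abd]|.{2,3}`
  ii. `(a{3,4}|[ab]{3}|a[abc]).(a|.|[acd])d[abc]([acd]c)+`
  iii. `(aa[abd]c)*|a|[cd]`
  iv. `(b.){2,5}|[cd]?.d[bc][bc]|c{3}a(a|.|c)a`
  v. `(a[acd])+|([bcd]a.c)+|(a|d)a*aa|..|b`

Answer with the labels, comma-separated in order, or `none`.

ii

i → no match
ii → match
iii → no match
iv → no match
v → no match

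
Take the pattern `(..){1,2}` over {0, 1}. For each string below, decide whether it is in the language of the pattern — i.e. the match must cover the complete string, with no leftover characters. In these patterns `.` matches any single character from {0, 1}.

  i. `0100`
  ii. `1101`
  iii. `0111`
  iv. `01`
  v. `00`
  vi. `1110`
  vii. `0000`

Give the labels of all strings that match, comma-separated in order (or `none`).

i → match
ii → match
iii → match
iv → match
v → match
vi → match
vii → match

i, ii, iii, iv, v, vi, vii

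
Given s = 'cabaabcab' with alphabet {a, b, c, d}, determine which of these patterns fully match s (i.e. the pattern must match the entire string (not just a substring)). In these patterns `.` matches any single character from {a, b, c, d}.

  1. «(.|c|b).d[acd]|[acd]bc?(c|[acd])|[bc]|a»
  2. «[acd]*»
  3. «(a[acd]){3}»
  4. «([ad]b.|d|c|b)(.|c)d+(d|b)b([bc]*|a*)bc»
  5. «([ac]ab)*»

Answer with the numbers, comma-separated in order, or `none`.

5

1 → no match
2 → no match
3 → no match — must start with 'a'
4 → no match — must end with 'bc'
5 → match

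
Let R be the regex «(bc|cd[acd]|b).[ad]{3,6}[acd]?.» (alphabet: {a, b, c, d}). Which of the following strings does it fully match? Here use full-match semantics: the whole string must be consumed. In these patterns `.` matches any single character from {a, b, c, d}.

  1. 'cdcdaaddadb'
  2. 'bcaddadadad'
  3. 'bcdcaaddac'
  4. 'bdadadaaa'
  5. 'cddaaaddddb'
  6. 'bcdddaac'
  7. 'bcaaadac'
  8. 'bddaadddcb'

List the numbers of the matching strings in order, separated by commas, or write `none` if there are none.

1. 'cdcdaaddadb' → match
2. 'bcaddadadad' → match
3. 'bcdcaaddac' → no match
4. 'bdadadaaa' → match
5. 'cddaaaddddb' → match
6. 'bcdddaac' → match
7. 'bcaaadac' → match
8. 'bddaadddcb' → match

1, 2, 4, 5, 6, 7, 8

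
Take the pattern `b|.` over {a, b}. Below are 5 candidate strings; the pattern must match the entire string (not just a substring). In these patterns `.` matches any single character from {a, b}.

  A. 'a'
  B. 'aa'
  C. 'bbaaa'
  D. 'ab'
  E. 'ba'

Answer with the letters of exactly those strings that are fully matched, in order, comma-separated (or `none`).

A

A → match
B → no match
C → no match
D → no match
E → no match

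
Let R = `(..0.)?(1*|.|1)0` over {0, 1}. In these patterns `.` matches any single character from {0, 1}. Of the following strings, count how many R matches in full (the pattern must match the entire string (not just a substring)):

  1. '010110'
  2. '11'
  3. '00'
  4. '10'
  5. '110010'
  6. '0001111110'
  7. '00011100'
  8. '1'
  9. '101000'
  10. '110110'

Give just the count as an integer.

1 → match
2 → no match — must end with '0'
3 → match
4 → match
5 → match
6 → match
7 → no match
8 → no match — must end with '0'
9 → no match
10 → match
Total matched: 6

6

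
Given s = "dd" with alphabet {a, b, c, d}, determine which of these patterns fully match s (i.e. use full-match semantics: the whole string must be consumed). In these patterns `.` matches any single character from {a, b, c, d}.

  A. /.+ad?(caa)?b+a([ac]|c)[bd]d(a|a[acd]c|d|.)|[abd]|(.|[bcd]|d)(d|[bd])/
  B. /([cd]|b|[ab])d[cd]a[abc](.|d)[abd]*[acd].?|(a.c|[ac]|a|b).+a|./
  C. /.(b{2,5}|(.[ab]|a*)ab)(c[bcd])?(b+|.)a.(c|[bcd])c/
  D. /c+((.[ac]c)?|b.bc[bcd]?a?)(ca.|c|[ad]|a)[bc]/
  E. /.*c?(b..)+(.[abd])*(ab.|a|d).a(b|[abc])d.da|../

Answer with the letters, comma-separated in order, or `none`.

A, E

A → match
B → no match
C → no match — must end with "c"
D → no match — must start with "c"
E → match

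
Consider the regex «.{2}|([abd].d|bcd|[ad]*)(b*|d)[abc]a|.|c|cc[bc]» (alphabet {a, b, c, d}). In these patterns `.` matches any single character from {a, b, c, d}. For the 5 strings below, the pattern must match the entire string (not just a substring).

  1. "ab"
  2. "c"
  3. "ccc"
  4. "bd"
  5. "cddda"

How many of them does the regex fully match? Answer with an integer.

1 → match
2 → match
3 → match
4 → match
5 → no match
Total matched: 4

4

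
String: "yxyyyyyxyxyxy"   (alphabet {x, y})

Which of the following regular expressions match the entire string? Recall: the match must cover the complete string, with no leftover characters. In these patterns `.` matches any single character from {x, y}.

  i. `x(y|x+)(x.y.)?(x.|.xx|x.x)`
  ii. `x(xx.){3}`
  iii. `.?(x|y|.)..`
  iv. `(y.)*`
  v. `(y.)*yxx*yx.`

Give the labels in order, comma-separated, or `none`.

i → no match — must start with "x"
ii → no match — must start with "xxx"
iii → no match
iv → no match
v → match

v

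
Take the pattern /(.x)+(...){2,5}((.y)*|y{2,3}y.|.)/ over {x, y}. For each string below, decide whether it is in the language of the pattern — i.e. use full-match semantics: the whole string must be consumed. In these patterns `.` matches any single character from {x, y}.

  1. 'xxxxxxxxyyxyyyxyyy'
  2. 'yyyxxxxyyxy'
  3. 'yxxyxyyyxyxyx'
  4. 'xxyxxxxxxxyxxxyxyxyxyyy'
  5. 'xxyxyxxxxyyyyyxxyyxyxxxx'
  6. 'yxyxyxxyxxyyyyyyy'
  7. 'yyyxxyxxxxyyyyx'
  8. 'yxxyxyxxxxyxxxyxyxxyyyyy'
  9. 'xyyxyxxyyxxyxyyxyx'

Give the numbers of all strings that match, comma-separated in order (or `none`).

1 → match
2 → no match
3 → no match
4 → match
5 → match
6 → match
7 → no match
8 → no match
9 → no match

1, 4, 5, 6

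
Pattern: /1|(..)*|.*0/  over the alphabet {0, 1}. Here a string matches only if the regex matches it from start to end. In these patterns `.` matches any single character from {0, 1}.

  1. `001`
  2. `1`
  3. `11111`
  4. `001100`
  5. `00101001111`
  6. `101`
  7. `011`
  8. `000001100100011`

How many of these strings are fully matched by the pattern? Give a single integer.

1 → no match
2 → match
3 → no match
4 → match
5 → no match
6 → no match
7 → no match
8 → no match
Total matched: 2

2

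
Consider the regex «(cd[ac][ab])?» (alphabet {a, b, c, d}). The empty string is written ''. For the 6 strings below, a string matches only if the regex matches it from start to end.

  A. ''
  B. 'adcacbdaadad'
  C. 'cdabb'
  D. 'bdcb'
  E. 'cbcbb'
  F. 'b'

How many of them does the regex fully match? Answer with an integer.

A → match
B → no match
C → no match
D → no match
E → no match
F → no match
Total matched: 1

1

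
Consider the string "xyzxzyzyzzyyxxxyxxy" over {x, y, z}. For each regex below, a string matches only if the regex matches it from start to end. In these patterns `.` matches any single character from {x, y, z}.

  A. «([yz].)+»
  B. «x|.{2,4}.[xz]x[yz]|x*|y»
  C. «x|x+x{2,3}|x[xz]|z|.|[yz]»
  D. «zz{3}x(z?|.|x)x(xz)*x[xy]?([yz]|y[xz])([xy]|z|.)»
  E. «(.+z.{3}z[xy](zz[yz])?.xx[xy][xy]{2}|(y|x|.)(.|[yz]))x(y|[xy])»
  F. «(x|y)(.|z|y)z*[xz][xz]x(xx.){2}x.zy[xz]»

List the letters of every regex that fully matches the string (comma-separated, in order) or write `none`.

E

A → no match
B → no match
C → no match
D → no match — must start with "zz"
E → match
F → no match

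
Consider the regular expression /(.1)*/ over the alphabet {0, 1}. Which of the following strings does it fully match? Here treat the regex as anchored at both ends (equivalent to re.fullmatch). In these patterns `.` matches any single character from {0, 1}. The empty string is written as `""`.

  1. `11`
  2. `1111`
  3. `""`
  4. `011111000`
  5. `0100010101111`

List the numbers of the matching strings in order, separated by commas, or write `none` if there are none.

1, 2, 3

1 → match
2 → match
3 → match
4 → no match
5 → no match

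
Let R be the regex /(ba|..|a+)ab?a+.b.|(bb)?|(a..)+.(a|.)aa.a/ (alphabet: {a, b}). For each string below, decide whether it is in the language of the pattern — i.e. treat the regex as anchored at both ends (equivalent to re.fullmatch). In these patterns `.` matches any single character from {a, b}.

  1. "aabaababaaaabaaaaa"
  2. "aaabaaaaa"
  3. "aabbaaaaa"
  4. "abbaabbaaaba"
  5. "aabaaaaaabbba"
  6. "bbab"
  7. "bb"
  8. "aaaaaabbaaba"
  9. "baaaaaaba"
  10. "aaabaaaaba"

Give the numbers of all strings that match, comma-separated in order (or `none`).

1 → match
2 → match
3 → match
4 → match
5 → no match
6 → no match
7 → match
8 → match
9 → match
10 → match

1, 2, 3, 4, 7, 8, 9, 10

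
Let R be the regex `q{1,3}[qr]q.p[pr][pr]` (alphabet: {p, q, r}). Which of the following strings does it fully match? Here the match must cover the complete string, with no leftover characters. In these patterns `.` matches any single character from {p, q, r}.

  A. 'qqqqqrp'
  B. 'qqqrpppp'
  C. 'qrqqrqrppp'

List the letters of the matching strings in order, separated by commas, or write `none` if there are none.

A → no match
B → no match
C → no match

none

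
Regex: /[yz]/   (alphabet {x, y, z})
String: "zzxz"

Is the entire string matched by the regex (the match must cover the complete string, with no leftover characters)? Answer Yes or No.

No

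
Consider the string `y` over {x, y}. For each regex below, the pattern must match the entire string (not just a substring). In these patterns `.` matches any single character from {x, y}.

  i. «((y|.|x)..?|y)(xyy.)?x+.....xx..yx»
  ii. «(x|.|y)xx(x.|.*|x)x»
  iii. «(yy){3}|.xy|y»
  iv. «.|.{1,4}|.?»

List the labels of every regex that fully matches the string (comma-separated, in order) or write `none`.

iii, iv

i → no match — must end with `yx`
ii → no match — must end with `x`
iii → match
iv → match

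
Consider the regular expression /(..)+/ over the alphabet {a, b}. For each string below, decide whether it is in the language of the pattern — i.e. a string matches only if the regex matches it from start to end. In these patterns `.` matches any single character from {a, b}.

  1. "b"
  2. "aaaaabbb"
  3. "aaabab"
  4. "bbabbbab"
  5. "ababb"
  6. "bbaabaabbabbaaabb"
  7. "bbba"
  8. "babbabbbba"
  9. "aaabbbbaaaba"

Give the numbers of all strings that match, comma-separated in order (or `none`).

1 → no match
2 → match
3 → match
4 → match
5 → no match
6 → no match
7 → match
8 → match
9 → match

2, 3, 4, 7, 8, 9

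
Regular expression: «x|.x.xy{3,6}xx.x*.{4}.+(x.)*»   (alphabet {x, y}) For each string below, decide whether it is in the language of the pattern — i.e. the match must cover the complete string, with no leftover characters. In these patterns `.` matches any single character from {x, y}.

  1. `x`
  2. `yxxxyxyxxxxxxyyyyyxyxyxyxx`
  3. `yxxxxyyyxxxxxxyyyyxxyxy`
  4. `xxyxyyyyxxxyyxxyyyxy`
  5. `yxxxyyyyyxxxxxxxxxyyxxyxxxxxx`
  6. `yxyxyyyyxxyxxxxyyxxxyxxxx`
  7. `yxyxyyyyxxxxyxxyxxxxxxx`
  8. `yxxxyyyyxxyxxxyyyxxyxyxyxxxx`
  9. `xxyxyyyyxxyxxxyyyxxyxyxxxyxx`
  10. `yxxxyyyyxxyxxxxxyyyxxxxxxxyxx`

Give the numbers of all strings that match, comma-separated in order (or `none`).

1, 4, 5, 6, 7, 8, 9, 10

1 → match
2 → no match
3 → no match
4 → match
5 → match
6 → match
7 → match
8 → match
9 → match
10 → match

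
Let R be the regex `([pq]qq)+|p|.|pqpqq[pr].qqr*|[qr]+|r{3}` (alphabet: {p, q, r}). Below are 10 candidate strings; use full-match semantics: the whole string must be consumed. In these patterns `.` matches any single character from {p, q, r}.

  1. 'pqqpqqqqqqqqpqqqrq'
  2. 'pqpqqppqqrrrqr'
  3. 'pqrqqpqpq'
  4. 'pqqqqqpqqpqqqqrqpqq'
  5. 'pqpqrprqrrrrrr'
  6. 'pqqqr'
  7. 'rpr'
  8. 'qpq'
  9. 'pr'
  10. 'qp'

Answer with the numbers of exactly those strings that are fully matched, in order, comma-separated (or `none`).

none

1 → no match
2 → no match
3 → no match
4 → no match
5 → no match
6 → no match
7 → no match
8 → no match
9 → no match
10 → no match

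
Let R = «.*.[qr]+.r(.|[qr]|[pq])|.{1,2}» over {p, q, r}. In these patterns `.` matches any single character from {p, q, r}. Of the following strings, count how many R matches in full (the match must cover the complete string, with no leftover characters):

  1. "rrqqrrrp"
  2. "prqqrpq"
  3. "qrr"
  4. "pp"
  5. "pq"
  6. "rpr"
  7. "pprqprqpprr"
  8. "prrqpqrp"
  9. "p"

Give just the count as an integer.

4

1 → match
2 → no match
3 → no match
4 → match
5 → match
6 → no match
7 → no match
8 → no match
9 → match
Total matched: 4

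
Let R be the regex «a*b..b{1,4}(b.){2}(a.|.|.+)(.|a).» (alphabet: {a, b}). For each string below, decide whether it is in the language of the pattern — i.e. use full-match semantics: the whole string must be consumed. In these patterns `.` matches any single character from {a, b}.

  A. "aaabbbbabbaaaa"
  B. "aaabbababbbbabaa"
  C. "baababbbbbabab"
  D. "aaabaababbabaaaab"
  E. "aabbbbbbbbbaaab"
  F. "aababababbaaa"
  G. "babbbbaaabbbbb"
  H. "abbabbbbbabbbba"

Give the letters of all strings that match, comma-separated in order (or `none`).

A → no match
B → no match
C → no match
D → no match
E → match
F → no match
G → no match
H → match

E, H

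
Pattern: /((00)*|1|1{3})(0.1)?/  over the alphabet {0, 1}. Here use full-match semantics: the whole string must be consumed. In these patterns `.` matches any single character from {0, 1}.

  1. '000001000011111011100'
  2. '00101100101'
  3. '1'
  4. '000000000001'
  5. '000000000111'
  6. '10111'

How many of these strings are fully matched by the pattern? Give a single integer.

1 → no match
2. '00101100101' → no match
3. '1' → match
4. '000000000001' → no match
5. '000000000111' → no match
6. '10111' → no match
Total matched: 1

1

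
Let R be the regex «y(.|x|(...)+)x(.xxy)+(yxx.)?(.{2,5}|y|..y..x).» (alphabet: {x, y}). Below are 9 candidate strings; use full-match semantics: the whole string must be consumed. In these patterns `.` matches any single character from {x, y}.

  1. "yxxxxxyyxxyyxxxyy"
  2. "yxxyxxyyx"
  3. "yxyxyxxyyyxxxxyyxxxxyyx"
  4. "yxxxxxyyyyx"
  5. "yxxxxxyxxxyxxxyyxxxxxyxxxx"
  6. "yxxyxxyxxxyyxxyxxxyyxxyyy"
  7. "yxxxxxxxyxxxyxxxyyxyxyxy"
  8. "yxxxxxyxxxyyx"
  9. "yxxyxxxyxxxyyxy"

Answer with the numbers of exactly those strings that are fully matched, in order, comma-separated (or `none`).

1, 2, 3, 4, 5, 6, 7, 8

1 → match
2 → match
3 → match
4 → match
5 → match
6 → match
7 → match
8 → match
9 → no match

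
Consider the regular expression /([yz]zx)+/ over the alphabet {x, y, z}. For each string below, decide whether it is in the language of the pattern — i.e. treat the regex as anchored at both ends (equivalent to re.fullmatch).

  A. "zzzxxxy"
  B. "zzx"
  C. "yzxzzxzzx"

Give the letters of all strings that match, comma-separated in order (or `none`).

A → no match — must end with "zx"
B → match
C → match

B, C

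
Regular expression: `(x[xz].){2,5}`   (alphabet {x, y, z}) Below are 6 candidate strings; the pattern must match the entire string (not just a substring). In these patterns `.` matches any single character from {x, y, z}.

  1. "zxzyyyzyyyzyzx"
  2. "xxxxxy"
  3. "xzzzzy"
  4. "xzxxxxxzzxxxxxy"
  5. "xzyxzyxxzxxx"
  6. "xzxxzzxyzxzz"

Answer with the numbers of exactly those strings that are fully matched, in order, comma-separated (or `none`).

1 → no match — must start with "x"
2 → match
3 → no match
4 → match
5 → match
6 → no match

2, 4, 5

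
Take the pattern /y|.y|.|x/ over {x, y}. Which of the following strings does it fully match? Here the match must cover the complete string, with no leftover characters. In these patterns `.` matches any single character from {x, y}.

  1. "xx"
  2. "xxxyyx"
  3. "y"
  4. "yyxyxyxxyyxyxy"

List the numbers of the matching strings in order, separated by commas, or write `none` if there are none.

1 → no match
2 → no match
3 → match
4 → no match

3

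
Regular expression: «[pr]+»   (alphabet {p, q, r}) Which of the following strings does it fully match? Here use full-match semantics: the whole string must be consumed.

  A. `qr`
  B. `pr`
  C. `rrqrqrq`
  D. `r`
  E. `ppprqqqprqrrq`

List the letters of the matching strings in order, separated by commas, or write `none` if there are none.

B, D

A. `qr` → no match
B. `pr` → match
C. `rrqrqrq` → no match
D. `r` → match
E → no match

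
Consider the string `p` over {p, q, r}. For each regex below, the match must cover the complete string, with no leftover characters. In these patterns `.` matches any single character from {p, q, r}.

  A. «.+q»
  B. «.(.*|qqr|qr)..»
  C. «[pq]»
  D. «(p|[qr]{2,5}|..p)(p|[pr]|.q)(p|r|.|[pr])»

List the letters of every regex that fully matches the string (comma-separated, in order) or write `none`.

A → no match — must end with `q`
B → no match
C → match
D → no match

C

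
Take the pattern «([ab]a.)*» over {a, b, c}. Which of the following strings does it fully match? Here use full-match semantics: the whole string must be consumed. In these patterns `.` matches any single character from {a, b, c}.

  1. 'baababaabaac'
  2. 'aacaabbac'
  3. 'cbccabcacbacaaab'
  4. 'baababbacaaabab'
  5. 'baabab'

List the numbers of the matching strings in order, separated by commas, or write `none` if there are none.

1 → match
2 → match
3 → no match
4 → match
5 → match

1, 2, 4, 5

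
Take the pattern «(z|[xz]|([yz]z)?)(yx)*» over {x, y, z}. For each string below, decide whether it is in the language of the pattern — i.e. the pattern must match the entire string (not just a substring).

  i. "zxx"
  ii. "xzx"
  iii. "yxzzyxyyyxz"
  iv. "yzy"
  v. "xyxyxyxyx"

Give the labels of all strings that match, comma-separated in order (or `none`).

i → no match
ii → no match
iii → no match
iv → no match
v → match

v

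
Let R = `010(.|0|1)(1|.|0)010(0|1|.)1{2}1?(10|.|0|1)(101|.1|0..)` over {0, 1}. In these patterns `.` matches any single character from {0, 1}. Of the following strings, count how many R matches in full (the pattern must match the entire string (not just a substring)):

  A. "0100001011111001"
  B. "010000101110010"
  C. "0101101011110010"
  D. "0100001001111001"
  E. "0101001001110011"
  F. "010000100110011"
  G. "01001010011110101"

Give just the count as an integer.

7

A → match
B → match
C → match
D → match
E → match
F → match
G → match
Total matched: 7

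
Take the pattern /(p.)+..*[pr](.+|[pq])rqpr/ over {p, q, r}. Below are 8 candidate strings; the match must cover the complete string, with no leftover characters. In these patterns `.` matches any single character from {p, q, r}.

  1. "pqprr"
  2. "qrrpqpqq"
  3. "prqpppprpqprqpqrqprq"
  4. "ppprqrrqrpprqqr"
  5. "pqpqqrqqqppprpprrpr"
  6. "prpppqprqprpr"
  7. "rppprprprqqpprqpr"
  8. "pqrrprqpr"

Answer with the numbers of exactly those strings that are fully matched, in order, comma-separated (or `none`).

8

1 → no match — must end with "rqpr"
2 → no match — must start with "p"
3 → no match — must end with "rqpr"
4 → no match — must end with "rqpr"
5 → no match — must end with "rqpr"
6 → no match — must end with "rqpr"
7 → no match — must start with "p"
8 → match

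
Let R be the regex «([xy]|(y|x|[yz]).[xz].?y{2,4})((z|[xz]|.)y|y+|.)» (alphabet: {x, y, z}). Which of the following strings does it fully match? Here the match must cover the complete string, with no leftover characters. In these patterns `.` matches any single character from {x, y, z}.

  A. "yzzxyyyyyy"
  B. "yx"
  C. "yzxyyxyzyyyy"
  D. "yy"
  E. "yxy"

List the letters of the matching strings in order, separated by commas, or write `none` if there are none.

A → match
B → match
C → no match
D → match
E → match

A, B, D, E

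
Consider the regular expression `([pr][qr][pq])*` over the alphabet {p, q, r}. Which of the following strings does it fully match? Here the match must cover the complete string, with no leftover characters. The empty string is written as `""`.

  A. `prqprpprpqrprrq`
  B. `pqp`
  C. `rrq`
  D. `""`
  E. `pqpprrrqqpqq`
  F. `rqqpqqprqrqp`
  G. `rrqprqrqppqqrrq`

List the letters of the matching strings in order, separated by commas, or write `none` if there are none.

A → no match
B → match
C → match
D → match
E → no match
F → match
G → match

B, C, D, F, G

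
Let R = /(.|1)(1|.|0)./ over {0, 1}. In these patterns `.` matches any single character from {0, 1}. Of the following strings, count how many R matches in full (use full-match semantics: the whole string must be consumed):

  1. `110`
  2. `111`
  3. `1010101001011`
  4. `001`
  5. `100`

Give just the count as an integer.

1 → match
2 → match
3 → no match
4 → match
5 → match
Total matched: 4

4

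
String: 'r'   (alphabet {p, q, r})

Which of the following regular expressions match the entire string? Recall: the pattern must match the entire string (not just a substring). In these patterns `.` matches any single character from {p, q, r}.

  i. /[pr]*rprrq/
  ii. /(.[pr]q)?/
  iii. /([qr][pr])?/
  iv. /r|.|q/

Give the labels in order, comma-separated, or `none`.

i → no match — must end with 'rprrq'
ii → no match
iii → no match
iv → match

iv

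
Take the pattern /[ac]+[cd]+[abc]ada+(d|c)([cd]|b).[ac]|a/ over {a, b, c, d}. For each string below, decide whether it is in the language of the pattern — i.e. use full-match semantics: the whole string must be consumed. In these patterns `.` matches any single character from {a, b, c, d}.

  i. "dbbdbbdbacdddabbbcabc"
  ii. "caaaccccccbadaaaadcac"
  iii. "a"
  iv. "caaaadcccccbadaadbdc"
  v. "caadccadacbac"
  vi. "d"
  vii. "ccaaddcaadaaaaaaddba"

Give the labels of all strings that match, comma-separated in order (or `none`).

i → no match
ii → match
iii → match
iv → match
v → match
vi → no match
vii → match

ii, iii, iv, v, vii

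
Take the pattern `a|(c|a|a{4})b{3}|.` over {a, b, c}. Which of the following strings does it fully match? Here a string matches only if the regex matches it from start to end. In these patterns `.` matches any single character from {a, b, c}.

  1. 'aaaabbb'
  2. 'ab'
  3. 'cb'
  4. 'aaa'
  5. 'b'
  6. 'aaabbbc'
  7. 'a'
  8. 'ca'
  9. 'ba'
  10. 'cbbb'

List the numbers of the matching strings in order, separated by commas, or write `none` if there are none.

1 → match
2 → no match
3 → no match
4 → no match
5 → match
6 → no match
7 → match
8 → no match
9 → no match
10 → match

1, 5, 7, 10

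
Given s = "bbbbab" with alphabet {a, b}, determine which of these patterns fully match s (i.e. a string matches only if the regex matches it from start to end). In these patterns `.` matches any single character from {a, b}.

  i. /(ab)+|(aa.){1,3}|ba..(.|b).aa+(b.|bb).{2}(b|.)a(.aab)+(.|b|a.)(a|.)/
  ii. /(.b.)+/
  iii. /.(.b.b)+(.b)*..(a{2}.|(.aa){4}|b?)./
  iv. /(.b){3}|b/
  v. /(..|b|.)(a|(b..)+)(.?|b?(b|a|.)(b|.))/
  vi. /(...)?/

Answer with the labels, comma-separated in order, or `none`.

i → no match
ii → no match
iii → no match
iv → match
v → match
vi → no match

iv, v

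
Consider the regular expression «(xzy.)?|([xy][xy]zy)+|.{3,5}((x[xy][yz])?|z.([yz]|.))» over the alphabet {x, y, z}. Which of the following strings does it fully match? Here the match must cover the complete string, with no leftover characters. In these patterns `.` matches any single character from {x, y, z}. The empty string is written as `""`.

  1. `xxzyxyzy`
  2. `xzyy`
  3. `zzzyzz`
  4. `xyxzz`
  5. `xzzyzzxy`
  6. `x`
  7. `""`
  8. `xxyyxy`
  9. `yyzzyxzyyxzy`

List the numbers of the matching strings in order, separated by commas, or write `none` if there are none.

1. `xxzyxyzy` → match
2. `xzyy` → match
3. `zzzyzz` → no match
4. `xyxzz` → match
5. `xzzyzzxy` → match
6. `x` → no match
7. `""` → match
8. `xxyyxy` → no match
9. `yyzzyxzyyxzy` → no match

1, 2, 4, 5, 7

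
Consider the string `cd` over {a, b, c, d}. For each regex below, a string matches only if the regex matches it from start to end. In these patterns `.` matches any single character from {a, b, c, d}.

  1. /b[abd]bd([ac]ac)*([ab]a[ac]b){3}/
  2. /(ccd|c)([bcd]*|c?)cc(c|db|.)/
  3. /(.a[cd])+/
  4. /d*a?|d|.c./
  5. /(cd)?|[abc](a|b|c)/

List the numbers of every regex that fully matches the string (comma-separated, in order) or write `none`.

1 → no match — must start with `b`
2 → no match
3 → no match
4 → no match
5 → match

5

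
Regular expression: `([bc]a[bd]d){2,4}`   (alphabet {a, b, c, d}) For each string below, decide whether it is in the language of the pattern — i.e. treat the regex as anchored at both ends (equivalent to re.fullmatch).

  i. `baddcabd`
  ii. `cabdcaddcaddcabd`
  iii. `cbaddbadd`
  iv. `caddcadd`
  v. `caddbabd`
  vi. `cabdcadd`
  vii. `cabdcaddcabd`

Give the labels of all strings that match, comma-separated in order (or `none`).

i, ii, iv, v, vi, vii

i → match
ii → match
iii → no match
iv → match
v → match
vi → match
vii → match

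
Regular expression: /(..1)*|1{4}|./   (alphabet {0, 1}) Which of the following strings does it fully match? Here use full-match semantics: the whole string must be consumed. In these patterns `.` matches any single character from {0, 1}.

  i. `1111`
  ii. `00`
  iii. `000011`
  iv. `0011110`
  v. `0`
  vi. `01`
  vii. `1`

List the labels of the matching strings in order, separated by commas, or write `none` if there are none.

i → match
ii → no match
iii → no match
iv → no match
v → match
vi → no match
vii → match

i, v, vii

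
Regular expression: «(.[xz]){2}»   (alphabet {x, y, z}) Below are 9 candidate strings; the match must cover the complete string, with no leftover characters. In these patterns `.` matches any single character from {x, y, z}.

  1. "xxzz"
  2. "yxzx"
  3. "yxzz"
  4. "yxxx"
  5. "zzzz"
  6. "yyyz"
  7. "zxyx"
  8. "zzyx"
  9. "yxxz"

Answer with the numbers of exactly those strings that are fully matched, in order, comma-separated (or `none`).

1 → match
2 → match
3 → match
4 → match
5 → match
6 → no match
7 → match
8 → match
9 → match

1, 2, 3, 4, 5, 7, 8, 9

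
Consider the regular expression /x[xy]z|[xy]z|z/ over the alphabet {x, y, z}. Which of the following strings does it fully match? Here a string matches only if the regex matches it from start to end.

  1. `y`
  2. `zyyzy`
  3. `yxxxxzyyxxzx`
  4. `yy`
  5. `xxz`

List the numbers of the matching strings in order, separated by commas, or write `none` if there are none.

5

1 → no match — must end with `z`
2 → no match — must end with `z`
3 → no match — must end with `z`
4 → no match — must end with `z`
5 → match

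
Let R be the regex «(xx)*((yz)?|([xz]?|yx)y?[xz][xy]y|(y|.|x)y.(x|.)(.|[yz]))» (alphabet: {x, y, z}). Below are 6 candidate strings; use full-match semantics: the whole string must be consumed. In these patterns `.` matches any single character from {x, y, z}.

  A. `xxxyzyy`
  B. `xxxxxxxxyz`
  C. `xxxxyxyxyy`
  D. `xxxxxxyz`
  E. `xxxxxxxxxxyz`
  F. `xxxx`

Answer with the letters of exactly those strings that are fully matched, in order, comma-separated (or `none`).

A → match
B → match
C → match
D → match
E → match
F → match

A, B, C, D, E, F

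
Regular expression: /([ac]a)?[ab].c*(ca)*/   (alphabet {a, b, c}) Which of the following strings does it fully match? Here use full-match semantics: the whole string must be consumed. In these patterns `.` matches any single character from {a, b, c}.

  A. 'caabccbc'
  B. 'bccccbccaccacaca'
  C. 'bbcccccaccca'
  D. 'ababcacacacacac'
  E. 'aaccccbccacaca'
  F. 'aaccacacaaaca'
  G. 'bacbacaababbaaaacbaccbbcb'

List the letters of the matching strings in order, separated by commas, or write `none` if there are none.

A. 'caabccbc' → no match
B → no match
C. 'bbcccccaccca' → no match
D → no match
E → no match
F → no match
G → no match

none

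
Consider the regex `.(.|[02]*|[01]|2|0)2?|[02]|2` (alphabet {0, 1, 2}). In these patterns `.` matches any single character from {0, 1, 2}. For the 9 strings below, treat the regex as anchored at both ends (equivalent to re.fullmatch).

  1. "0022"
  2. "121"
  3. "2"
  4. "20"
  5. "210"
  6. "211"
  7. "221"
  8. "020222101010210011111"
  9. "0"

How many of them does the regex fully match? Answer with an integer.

1 → match
2 → no match
3 → match
4 → match
5 → no match
6 → no match
7 → no match
8 → no match
9 → match
Total matched: 4

4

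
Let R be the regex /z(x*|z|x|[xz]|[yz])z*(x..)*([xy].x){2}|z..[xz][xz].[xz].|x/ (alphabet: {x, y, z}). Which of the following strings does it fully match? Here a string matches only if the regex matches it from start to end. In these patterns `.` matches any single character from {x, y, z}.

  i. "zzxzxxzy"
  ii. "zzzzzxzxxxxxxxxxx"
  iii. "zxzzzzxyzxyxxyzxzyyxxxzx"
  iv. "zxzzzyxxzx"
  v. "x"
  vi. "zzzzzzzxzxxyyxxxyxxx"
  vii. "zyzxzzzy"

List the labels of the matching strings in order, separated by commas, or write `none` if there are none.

i → match
ii → match
iii → match
iv → no match
v → match
vi → no match
vii → match

i, ii, iii, v, vii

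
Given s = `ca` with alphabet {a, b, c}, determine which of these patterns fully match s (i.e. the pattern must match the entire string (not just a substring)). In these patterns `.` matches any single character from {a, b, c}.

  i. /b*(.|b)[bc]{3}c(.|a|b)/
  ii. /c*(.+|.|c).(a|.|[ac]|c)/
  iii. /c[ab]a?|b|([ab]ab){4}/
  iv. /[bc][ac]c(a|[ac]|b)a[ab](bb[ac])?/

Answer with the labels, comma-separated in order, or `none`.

iii

i → no match
ii → no match
iii → match
iv → no match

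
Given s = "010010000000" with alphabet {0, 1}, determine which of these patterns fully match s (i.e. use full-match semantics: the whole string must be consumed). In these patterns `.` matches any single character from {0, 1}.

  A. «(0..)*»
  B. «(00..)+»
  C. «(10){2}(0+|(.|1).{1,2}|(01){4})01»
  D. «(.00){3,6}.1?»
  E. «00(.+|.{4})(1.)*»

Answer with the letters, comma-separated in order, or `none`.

A

A → match
B → no match — must start with "00"
C → no match — must start with "10"
D → no match
E → no match — must start with "00"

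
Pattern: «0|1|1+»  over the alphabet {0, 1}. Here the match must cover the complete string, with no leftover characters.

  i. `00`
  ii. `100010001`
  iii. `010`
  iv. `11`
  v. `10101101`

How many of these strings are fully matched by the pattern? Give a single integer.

i → no match
ii → no match
iii → no match
iv → match
v → no match
Total matched: 1

1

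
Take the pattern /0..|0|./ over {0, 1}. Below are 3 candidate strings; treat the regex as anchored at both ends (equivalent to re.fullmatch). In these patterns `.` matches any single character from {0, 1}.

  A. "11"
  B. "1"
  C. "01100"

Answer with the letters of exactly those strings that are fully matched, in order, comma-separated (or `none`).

B

A → no match
B → match
C → no match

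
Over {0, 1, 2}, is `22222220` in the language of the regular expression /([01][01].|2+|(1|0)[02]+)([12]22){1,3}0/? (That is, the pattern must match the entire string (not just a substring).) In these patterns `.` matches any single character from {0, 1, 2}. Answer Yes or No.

Yes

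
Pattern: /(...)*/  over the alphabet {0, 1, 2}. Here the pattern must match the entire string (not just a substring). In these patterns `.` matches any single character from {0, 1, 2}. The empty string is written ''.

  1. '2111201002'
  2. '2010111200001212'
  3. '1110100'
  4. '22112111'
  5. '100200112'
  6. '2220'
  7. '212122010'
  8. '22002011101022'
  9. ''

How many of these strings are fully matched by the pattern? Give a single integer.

3

1 → no match
2 → no match
3 → no match
4 → no match
5 → match
6 → no match
7 → match
8 → no match
9 → match
Total matched: 3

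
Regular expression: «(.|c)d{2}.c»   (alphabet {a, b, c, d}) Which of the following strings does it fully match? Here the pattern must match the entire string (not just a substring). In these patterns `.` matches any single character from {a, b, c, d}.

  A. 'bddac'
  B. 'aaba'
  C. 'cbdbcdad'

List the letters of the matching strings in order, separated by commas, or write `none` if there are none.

A → match
B → no match — must end with 'c'
C → no match — must end with 'c'

A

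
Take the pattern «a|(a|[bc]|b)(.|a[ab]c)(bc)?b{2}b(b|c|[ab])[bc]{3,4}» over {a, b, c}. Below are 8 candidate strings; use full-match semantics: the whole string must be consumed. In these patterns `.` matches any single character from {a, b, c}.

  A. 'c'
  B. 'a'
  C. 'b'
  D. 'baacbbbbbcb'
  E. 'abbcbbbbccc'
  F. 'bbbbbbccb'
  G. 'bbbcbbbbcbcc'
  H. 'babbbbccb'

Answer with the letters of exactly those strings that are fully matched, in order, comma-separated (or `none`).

A → no match
B → match
C → no match
D → match
E → match
F → match
G → match
H → match

B, D, E, F, G, H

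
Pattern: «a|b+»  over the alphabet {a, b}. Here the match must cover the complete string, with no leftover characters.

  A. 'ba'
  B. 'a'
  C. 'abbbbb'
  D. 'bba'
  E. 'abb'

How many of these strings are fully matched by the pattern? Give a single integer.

A. 'ba' → no match
B. 'a' → match
C. 'abbbbb' → no match
D. 'bba' → no match
E. 'abb' → no match
Total matched: 1

1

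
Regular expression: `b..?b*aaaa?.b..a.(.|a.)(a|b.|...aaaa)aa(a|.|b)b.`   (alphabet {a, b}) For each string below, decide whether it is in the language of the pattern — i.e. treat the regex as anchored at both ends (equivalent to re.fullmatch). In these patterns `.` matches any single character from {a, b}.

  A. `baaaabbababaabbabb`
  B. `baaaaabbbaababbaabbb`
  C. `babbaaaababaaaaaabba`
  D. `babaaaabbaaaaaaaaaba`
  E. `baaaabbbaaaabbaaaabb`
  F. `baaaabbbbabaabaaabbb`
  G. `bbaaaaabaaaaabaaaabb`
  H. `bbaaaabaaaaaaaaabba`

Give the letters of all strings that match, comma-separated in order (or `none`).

A → no match
B → match
C → match
D → match
E → match
F → match
G → match
H → match

B, C, D, E, F, G, H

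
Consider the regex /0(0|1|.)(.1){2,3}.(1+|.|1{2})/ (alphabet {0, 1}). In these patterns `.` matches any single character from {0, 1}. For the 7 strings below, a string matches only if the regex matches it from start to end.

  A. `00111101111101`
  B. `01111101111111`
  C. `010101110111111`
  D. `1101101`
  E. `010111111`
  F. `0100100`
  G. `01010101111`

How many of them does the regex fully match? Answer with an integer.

A → no match
B → match
C → match
D → no match — must start with `0`
E → match
F → no match
G → match
Total matched: 4

4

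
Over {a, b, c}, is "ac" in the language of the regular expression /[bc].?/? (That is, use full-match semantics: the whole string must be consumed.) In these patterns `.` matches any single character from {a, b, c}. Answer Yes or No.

No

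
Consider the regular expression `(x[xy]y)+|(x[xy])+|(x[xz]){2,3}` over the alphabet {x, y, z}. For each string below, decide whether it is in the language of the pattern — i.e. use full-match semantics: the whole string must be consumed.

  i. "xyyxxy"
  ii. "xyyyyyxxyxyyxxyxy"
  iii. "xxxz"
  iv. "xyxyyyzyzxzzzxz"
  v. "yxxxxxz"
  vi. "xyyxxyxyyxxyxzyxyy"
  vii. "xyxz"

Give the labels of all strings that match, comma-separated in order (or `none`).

i, iii

i → match
ii → no match
iii → match
iv → no match
v → no match — must start with "x"
vi → no match
vii → no match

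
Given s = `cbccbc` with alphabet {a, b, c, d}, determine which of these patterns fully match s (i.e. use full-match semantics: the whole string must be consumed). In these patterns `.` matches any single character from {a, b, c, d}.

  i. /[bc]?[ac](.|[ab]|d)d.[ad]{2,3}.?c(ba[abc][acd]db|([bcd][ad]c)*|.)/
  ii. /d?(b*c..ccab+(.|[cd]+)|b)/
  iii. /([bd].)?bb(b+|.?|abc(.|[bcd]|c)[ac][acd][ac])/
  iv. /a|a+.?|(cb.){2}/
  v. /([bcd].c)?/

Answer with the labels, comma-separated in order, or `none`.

iv

i → no match
ii → no match
iii → no match
iv → match
v → no match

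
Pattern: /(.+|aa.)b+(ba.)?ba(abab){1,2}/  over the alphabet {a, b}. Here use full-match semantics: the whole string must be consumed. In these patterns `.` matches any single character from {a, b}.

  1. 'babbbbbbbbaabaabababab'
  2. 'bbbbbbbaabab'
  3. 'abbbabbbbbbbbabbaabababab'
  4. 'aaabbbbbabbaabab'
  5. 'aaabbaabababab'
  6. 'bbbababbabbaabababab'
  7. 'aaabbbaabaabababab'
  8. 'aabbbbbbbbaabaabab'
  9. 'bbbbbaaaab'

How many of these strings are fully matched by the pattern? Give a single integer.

8

1 → match
2 → match
3 → match
4 → match
5 → match
6 → match
7 → match
8 → match
9 → no match — must end with 'abab'
Total matched: 8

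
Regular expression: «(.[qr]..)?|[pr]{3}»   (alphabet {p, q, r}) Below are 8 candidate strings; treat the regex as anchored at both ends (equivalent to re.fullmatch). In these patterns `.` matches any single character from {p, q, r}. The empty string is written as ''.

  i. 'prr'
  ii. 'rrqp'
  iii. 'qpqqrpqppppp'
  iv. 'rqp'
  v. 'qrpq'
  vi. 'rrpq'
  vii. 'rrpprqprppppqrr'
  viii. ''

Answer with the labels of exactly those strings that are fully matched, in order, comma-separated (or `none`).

i. 'prr' → match
ii. 'rrqp' → match
iii. 'qpqqrpqppppp' → no match
iv. 'rqp' → no match
v. 'qrpq' → match
vi. 'rrpq' → match
vii → no match
viii. '' → match

i, ii, v, vi, viii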